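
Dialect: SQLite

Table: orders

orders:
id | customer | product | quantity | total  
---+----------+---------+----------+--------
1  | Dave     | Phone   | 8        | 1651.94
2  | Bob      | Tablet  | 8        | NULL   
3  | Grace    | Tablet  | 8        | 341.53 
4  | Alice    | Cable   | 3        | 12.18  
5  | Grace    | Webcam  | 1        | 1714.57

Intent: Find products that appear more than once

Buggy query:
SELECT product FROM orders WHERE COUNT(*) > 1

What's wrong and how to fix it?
Bug: COUNT(*) is an aggregate and cannot be used in WHERE

Fix: Group first, then use HAVING for the count condition

Corrected query:
SELECT product FROM orders GROUP BY product HAVING COUNT(*) > 1

Result:
product
-------
Tablet 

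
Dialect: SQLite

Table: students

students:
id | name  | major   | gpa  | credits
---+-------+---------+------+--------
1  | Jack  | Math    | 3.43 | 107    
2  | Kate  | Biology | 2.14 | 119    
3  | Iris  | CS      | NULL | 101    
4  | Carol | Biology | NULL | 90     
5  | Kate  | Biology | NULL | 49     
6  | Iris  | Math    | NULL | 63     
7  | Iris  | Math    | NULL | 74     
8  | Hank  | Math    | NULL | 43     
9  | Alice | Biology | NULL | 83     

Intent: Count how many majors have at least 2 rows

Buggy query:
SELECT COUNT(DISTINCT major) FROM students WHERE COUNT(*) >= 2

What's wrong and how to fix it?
Bug: WHERE filters individual rows, not groups, so a group-level COUNT is invalid there

Fix: Use a subquery that GROUPs and filters with HAVING, then count its rows

Corrected query:
SELECT COUNT(*) FROM (SELECT major FROM students GROUP BY major HAVING COUNT(*) >= 2)

Result:
COUNT(*)
--------
2       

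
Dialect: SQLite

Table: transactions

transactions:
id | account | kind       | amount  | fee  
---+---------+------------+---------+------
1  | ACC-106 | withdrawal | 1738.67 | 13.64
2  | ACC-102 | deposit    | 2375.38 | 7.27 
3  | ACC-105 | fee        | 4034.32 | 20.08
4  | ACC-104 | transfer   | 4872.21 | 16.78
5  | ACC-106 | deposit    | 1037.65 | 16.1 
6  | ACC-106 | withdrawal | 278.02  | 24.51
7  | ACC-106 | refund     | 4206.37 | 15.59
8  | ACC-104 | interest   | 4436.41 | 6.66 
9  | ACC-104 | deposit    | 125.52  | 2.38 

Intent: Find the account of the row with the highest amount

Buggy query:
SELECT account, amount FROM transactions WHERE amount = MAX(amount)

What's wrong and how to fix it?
Bug: WHERE is evaluated per row; an aggregate over the whole table isn't defined there

Fix: Wrap MAX in a scalar subquery so WHERE compares against a single value

Corrected query:
SELECT account, amount FROM transactions WHERE amount = (SELECT MAX(amount) FROM transactions)

Result:
account | amount 
--------+--------
ACC-104 | 4872.21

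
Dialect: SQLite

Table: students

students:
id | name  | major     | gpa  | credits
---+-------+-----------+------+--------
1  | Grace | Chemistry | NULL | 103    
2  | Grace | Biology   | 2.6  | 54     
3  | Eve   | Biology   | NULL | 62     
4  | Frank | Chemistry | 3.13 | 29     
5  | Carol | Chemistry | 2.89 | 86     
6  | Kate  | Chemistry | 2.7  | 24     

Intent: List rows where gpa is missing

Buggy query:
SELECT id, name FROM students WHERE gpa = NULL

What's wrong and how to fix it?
Bug: Comparing to NULL with '=' never matches; NULL = NULL is unknown, not true

Fix: Replace '= NULL' with 'IS NULL'

Corrected query:
SELECT id, name FROM students WHERE gpa IS NULL

Result:
id | name 
---+------
1  | Grace
3  | Eve  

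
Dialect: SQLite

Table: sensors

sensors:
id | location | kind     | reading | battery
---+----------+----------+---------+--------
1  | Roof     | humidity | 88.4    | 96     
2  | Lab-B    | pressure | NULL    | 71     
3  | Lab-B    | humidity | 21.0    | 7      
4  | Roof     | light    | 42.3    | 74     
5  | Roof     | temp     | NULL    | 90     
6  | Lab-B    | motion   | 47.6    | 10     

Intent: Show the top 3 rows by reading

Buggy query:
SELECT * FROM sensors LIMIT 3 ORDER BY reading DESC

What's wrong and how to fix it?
Bug: ORDER BY cannot follow LIMIT; LIMIT is the final clause

Fix: Sort with ORDER BY, then apply LIMIT

Corrected query:
SELECT * FROM sensors ORDER BY reading DESC LIMIT 3

Result:
id | location | kind     | reading | battery
---+----------+----------+---------+--------
1  | Roof     | humidity | 88.4    | 96     
6  | Lab-B    | motion   | 47.6    | 10     
4  | Roof     | light    | 42.3    | 74     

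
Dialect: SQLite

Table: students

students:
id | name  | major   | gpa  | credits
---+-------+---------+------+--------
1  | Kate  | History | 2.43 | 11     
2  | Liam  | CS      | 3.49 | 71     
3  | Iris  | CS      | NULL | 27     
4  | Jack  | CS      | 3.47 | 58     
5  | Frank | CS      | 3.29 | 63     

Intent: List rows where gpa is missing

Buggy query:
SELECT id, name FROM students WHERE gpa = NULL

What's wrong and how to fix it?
Bug: Comparing to NULL with '=' never matches; NULL = NULL is unknown, not true

Fix: Use IS NULL to test for NULL

Corrected query:
SELECT id, name FROM students WHERE gpa IS NULL

Result:
id | name
---+-----
3  | Iris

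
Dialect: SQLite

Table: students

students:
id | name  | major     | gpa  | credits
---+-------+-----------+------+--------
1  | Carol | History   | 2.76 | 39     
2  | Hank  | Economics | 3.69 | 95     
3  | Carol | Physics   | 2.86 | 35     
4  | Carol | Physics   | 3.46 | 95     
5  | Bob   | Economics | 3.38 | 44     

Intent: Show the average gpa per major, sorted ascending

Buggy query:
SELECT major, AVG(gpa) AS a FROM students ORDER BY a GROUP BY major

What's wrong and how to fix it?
Bug: ORDER BY appears before GROUP BY; SQL clause order requires GROUP BY first

Fix: Reorder: SELECT … FROM … GROUP BY … ORDER BY …

Corrected query:
SELECT major, AVG(gpa) AS a FROM students GROUP BY major ORDER BY a

Result:
major     | a    
----------+------
History   | 2.76 
Physics   | 3.16 
Economics | 3.535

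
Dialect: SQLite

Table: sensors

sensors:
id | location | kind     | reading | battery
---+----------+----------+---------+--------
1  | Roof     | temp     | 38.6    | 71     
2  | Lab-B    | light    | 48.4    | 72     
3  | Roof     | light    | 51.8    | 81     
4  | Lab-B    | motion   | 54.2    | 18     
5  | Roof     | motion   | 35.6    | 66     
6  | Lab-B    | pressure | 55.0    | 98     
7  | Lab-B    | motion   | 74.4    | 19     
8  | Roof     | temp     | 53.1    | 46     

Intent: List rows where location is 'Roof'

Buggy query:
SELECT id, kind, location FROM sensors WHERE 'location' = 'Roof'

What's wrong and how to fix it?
Bug: Single quotes denote string literals in SQL; the column name is being compared as a constant string

Fix: Remove the quotes around the column name (or use double quotes for an identifier)

Corrected query:
SELECT id, kind, location FROM sensors WHERE location = 'Roof'

Result:
id | kind   | location
---+--------+---------
1  | temp   | Roof    
3  | light  | Roof    
5  | motion | Roof    
8  | temp   | Roof    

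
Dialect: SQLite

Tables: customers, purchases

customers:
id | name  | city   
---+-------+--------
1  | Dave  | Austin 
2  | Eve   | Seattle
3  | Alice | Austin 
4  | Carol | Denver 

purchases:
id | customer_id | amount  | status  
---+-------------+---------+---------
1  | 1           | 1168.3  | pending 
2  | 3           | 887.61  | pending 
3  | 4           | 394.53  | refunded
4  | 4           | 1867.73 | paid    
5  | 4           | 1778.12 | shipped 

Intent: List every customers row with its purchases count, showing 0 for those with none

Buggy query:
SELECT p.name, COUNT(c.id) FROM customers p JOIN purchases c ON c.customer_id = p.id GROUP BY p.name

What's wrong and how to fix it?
Bug: INNER JOIN drops customers rows that have no matching purchases rows

Fix: Switch to LEFT JOIN to retain unmatched parent rows

Corrected query:
SELECT p.name, COUNT(c.id) FROM customers p LEFT JOIN purchases c ON c.customer_id = p.id GROUP BY p.name

Result:
name  | COUNT(c.id)
------+------------
Alice | 1          
Carol | 3          
Dave  | 1          
Eve   | 0          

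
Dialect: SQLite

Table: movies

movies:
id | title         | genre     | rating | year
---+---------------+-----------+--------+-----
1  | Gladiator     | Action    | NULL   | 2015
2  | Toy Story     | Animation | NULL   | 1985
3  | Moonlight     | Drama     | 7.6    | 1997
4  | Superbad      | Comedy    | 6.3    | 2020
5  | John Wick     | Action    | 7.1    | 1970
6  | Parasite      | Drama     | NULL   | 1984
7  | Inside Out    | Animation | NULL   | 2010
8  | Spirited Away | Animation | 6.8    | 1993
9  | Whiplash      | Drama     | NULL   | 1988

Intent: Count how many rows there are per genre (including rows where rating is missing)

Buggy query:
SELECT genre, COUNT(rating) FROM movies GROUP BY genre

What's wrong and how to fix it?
Bug: COUNT(rating) skips NULLs, so groups with missing rating are undercounted

Fix: Replace COUNT(rating) with COUNT(*)

Corrected query:
SELECT genre, COUNT(*) FROM movies GROUP BY genre

Result:
genre     | COUNT(*)
----------+---------
Action    | 2       
Animation | 3       
Comedy    | 1       
Drama     | 3       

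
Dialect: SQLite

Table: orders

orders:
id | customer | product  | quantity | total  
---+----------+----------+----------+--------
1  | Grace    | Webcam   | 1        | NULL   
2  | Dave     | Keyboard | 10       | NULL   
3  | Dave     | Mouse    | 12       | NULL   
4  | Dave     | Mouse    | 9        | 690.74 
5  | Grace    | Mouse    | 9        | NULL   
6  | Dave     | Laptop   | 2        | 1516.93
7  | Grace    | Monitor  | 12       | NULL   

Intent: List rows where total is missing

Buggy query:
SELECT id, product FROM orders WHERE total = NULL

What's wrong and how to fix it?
Bug: '= NULL' is always unknown in SQL three-valued logic, so no rows match

Fix: Use IS NULL to test for NULL

Corrected query:
SELECT id, product FROM orders WHERE total IS NULL

Result:
id | product 
---+---------
1  | Webcam  
2  | Keyboard
3  | Mouse   
5  | Mouse   
7  | Monitor 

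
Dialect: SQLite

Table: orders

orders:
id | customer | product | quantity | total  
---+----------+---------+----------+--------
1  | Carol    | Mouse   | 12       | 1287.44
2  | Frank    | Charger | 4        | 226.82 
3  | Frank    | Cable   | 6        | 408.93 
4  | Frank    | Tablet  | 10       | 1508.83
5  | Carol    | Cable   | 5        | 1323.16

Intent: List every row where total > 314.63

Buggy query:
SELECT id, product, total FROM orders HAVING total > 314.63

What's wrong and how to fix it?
Bug: This is a non-aggregate query (no GROUP BY, no aggregates), so in SQLite the HAVING clause is invalid here; a row-level condition belongs in WHERE

Fix: Use WHERE for row-level filtering

Corrected query:
SELECT id, product, total FROM orders WHERE total > 314.63

Result:
id | product | total  
---+---------+--------
1  | Mouse   | 1287.44
3  | Cable   | 408.93 
4  | Tablet  | 1508.83
5  | Cable   | 1323.16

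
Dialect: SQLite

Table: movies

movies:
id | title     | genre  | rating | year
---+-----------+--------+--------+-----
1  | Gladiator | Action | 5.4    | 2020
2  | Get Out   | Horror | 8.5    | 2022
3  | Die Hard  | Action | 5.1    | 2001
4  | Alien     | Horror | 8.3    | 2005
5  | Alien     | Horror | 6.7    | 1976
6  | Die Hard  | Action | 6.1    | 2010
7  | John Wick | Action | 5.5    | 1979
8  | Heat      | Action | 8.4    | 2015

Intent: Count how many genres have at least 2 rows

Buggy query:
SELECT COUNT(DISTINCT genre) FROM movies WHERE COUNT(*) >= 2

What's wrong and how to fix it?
Bug: WHERE filters individual rows, not groups, so a group-level COUNT is invalid there

Fix: Use a subquery that GROUPs and filters with HAVING, then count its rows

Corrected query:
SELECT COUNT(*) FROM (SELECT genre FROM movies GROUP BY genre HAVING COUNT(*) >= 2)

Result:
COUNT(*)
--------
2       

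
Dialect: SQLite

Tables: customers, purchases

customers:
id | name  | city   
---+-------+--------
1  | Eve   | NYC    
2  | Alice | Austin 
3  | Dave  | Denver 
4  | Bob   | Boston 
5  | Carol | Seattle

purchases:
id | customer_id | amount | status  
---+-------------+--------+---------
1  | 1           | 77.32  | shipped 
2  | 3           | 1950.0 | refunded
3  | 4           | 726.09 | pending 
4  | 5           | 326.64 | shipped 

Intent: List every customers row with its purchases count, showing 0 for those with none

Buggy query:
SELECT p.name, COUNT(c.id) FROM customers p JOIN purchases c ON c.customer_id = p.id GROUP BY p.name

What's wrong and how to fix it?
Bug: An inner join excludes parents with zero children

Fix: Switch to LEFT JOIN to retain unmatched parent rows

Corrected query:
SELECT p.name, COUNT(c.id) FROM customers p LEFT JOIN purchases c ON c.customer_id = p.id GROUP BY p.name

Result:
name  | COUNT(c.id)
------+------------
Alice | 0          
Bob   | 1          
Carol | 1          
Dave  | 1          
Eve   | 1          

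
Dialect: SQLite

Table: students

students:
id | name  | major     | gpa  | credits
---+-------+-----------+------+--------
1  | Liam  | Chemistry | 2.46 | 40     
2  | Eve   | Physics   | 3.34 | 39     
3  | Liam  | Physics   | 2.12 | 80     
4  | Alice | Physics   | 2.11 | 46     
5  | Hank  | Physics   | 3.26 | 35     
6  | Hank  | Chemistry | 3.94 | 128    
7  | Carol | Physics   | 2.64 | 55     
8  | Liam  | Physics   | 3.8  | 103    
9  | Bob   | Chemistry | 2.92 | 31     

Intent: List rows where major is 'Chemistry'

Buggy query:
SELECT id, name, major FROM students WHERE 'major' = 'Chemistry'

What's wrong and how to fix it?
Bug: 'major' in single quotes is a string literal, not the column; the comparison is literal-vs-literal and never true

Fix: Remove the quotes around the column name (or use double quotes for an identifier)

Corrected query:
SELECT id, name, major FROM students WHERE major = 'Chemistry'

Result:
id | name | major    
---+------+----------
1  | Liam | Chemistry
6  | Hank | Chemistry
9  | Bob  | Chemistry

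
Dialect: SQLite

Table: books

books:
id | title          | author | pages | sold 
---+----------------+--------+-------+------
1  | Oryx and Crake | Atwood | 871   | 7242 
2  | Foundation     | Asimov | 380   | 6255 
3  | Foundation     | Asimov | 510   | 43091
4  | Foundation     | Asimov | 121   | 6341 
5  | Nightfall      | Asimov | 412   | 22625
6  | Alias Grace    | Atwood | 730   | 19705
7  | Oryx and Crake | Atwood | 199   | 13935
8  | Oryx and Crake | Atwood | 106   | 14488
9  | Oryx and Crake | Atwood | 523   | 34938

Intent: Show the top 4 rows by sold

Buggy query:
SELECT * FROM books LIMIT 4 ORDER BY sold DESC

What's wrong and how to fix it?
Bug: LIMIT must come after ORDER BY

Fix: Swap the clauses: ORDER BY first, then LIMIT

Corrected query:
SELECT * FROM books ORDER BY sold DESC LIMIT 4

Result:
id | title          | author | pages | sold 
---+----------------+--------+-------+------
3  | Foundation     | Asimov | 510   | 43091
9  | Oryx and Crake | Atwood | 523   | 34938
5  | Nightfall      | Asimov | 412   | 22625
6  | Alias Grace    | Atwood | 730   | 19705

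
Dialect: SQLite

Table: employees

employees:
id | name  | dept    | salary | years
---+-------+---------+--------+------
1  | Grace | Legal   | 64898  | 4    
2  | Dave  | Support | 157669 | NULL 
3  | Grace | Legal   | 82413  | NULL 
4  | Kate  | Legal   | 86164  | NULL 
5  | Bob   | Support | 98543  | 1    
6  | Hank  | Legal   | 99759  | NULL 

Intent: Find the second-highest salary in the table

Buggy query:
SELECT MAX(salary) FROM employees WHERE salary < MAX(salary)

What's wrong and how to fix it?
Bug: The inner MAX is an aggregate inside WHERE, which is not allowed

Fix: Put the inner MAX in a scalar subquery

Corrected query:
SELECT MAX(salary) FROM employees WHERE salary < (SELECT MAX(salary) FROM employees)

Result:
MAX(salary)
-----------
99759      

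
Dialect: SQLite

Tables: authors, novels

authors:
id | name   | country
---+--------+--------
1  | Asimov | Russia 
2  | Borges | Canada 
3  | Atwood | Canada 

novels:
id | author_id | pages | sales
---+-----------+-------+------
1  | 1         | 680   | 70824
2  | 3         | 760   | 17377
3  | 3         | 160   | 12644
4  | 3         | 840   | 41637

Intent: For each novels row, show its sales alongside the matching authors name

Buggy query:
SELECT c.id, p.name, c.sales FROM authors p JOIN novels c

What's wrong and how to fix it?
Bug: JOIN with no ON clause produces a cartesian product; every novels row pairs with every authors row

Fix: Add ON c.author_id = p.id to the JOIN

Corrected query:
SELECT c.id, p.name, c.sales FROM authors p JOIN novels c ON c.author_id = p.id

Result:
id | name   | sales
---+--------+------
1  | Asimov | 70824
2  | Atwood | 17377
3  | Atwood | 12644
4  | Atwood | 41637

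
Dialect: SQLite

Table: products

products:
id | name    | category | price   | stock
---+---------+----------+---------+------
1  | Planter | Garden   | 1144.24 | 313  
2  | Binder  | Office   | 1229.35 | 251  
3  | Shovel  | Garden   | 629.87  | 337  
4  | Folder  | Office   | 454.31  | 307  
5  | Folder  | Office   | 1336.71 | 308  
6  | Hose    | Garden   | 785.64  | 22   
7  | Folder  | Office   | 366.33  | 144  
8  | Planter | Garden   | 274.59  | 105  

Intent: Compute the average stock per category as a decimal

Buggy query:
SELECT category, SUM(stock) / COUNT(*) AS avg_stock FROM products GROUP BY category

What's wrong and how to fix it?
Bug: Both operands are integers, so '/' performs integer division and truncates

Fix: Multiply by 1.0 (or CAST to REAL) to force floating-point division

Corrected query:
SELECT category, SUM(stock) * 1.0 / COUNT(*) AS avg_stock FROM products GROUP BY category

Result:
category | avg_stock
---------+----------
Garden   | 194.25   
Office   | 252.5    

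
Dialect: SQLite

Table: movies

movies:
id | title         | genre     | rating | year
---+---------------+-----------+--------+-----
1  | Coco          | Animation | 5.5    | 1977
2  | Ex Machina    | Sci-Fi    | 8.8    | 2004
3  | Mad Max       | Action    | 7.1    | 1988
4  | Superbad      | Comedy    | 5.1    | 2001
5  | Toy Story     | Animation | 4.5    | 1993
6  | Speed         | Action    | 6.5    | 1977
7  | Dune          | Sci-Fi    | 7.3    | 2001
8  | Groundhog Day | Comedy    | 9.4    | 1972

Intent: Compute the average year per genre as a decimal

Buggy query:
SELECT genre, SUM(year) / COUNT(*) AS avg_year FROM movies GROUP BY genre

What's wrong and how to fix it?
Bug: Both operands are integers, so '/' performs integer division and truncates

Fix: Multiply by 1.0 (or CAST to REAL) to force floating-point division

Corrected query:
SELECT genre, SUM(year) * 1.0 / COUNT(*) AS avg_year FROM movies GROUP BY genre

Result:
genre     | avg_year
----------+---------
Action    | 1982.5  
Animation | 1985    
Comedy    | 1986.5  
Sci-Fi    | 2002.5  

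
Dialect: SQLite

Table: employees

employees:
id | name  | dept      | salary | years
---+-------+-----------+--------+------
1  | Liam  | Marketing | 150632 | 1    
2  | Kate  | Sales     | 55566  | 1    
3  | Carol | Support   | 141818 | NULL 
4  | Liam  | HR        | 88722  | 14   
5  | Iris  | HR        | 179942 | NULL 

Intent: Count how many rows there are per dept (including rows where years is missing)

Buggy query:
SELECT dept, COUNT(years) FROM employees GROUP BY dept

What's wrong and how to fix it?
Bug: COUNT(column) counts non-NULL values only; rows with NULL years aren't counted

Fix: Replace COUNT(years) with COUNT(*)

Corrected query:
SELECT dept, COUNT(*) FROM employees GROUP BY dept

Result:
dept      | COUNT(*)
----------+---------
HR        | 2       
Marketing | 1       
Sales     | 1       
Support   | 1       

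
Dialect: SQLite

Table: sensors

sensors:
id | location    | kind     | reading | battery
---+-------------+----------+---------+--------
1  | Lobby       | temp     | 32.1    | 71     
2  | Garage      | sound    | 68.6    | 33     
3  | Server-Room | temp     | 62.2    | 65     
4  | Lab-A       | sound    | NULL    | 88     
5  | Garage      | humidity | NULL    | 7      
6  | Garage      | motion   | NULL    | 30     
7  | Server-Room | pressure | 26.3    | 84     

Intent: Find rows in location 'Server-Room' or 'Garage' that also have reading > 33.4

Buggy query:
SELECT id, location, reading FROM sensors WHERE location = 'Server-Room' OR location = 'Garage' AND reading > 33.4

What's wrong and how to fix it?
Bug: Without parentheses, AND is evaluated before OR, so the reading filter only applies to the 'Garage' branch

Fix: Group the OR with parentheses (or use IN), then AND the threshold

Corrected query:
SELECT id, location, reading FROM sensors WHERE (location = 'Server-Room' OR location = 'Garage') AND reading > 33.4

Result:
id | location    | reading
---+-------------+--------
2  | Garage      | 68.6   
3  | Server-Room | 62.2   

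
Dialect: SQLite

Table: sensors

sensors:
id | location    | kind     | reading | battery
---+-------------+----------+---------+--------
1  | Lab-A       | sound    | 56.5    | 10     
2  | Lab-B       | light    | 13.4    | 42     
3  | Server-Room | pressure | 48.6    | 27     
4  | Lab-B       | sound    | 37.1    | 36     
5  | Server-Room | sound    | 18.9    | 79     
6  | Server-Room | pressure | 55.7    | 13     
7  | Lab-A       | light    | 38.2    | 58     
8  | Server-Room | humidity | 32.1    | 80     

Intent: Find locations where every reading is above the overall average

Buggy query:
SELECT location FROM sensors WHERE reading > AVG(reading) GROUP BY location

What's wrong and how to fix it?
Bug: WHERE evaluates per row before aggregation, so AVG() is unavailable

Fix: Compute the overall average in a scalar subquery and compare each group's MIN against it in HAVING

Corrected query:
SELECT location FROM sensors GROUP BY location HAVING MIN(reading) > (SELECT AVG(reading) FROM sensors)

Result:
location
--------
Lab-A   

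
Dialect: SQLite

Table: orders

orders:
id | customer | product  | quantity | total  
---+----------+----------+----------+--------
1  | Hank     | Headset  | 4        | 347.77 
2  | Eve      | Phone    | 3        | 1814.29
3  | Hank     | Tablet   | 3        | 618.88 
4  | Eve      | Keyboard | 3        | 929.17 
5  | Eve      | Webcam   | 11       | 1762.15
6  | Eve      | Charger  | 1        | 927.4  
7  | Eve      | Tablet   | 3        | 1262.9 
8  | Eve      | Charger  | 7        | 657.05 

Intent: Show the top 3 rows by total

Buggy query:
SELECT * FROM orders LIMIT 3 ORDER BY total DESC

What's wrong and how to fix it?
Bug: ORDER BY cannot follow LIMIT; LIMIT is the final clause

Fix: Swap the clauses: ORDER BY first, then LIMIT

Corrected query:
SELECT * FROM orders ORDER BY total DESC LIMIT 3

Result:
id | customer | product | quantity | total  
---+----------+---------+----------+--------
2  | Eve      | Phone   | 3        | 1814.29
5  | Eve      | Webcam  | 11       | 1762.15
7  | Eve      | Tablet  | 3        | 1262.9 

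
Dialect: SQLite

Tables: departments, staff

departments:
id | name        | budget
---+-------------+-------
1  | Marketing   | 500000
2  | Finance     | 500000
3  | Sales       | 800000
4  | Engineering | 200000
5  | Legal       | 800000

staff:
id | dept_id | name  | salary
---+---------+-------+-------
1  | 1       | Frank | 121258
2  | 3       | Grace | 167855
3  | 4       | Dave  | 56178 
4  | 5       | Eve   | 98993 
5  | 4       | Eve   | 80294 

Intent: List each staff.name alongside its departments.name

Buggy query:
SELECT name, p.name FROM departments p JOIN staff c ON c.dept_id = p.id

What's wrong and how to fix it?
Bug: Both tables have a 'name' column; the unqualified reference is ambiguous

Fix: Prefix ambiguous columns with the table alias

Corrected query:
SELECT c.name, p.name FROM departments p JOIN staff c ON c.dept_id = p.id

Result:
name  | name       
------+------------
Frank | Marketing  
Grace | Sales      
Dave  | Engineering
Eve   | Legal      
Eve   | Engineering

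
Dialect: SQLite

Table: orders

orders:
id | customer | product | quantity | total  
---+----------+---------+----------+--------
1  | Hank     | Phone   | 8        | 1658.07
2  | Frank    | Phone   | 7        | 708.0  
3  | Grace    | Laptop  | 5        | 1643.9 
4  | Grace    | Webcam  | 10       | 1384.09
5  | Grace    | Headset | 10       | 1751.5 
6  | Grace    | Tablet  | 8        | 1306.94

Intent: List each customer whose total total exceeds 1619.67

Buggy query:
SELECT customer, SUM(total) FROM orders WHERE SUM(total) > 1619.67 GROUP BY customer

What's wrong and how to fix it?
Bug: WHERE runs before GROUP BY, so aggregates aren't available there

Fix: Move the aggregate condition to a HAVING clause

Corrected query:
SELECT customer, SUM(total) FROM orders GROUP BY customer HAVING SUM(total) > 1619.67

Result:
customer | SUM(total)
---------+-----------
Grace    | 6086.43   
Hank     | 1658.07   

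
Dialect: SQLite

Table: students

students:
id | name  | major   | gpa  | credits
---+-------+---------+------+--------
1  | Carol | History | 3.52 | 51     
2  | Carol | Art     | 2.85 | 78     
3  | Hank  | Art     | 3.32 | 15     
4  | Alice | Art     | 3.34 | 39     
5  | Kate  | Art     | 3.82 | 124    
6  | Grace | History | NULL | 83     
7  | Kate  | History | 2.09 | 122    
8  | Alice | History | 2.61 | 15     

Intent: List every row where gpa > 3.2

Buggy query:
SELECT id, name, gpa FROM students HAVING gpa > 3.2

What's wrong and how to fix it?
Bug: HAVING filters the output of aggregation, but this query has no GROUP BY and no aggregate functions, so SQLite rejects it (HAVING clause on a non-aggregate query); the condition here is per row

Fix: Replace HAVING with WHERE since the condition applies to individual rows

Corrected query:
SELECT id, name, gpa FROM students WHERE gpa > 3.2

Result:
id | name  | gpa 
---+-------+-----
1  | Carol | 3.52
3  | Hank  | 3.32
4  | Alice | 3.34
5  | Kate  | 3.82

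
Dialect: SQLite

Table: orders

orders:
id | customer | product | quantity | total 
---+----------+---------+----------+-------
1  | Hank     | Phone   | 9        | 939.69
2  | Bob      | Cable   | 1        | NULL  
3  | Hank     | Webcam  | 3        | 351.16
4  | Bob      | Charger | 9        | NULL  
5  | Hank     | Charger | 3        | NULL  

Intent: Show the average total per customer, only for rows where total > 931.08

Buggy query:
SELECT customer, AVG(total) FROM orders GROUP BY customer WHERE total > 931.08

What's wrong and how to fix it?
Bug: Row-level WHERE must come before GROUP BY in the clause order

Fix: Place WHERE between FROM and GROUP BY

Corrected query:
SELECT customer, AVG(total) FROM orders WHERE total > 931.08 GROUP BY customer

Result:
customer | AVG(total)
---------+-----------
Hank     | 939.69    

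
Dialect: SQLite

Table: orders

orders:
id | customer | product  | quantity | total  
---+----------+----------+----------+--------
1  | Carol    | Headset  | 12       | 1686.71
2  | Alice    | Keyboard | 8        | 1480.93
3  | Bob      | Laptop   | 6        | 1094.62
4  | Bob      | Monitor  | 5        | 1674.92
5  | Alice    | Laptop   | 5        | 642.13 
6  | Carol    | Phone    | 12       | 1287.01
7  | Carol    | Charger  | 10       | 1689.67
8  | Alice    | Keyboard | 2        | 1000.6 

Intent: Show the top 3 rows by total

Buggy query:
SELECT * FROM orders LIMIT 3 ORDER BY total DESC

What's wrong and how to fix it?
Bug: ORDER BY cannot follow LIMIT; LIMIT is the final clause

Fix: Swap the clauses: ORDER BY first, then LIMIT

Corrected query:
SELECT * FROM orders ORDER BY total DESC LIMIT 3

Result:
id | customer | product | quantity | total  
---+----------+---------+----------+--------
7  | Carol    | Charger | 10       | 1689.67
1  | Carol    | Headset | 12       | 1686.71
4  | Bob      | Monitor | 5        | 1674.92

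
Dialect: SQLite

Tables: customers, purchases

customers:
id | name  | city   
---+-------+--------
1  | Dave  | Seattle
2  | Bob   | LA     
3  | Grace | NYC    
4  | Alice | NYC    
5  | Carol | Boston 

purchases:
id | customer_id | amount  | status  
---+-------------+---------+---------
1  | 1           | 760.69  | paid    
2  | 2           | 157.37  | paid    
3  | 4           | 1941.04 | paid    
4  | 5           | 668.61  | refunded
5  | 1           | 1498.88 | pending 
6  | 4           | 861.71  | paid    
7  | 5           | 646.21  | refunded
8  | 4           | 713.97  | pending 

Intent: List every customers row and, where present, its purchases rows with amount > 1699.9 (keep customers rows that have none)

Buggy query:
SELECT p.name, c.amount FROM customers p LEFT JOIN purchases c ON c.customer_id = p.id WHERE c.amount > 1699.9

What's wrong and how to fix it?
Bug: Filtering c.amount in WHERE discards the NULL rows produced by LEFT JOIN, turning it into an inner join

Fix: Move the right-table condition into the ON clause so unmatched parents are kept

Corrected query:
SELECT p.name, c.amount FROM customers p LEFT JOIN purchases c ON c.customer_id = p.id AND c.amount > 1699.9

Result:
name  | amount 
------+--------
Dave  | NULL   
Bob   | NULL   
Grace | NULL   
Alice | 1941.04
Carol | NULL   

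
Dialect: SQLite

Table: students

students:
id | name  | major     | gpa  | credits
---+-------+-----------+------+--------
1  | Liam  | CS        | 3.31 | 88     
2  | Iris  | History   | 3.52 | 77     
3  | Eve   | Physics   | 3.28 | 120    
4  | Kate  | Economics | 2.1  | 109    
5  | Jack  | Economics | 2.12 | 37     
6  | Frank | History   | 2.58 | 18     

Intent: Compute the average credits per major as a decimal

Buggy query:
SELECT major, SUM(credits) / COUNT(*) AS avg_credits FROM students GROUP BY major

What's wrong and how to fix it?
Bug: SUM(credits) and COUNT(*) are both integers; the division truncates the fractional part

Fix: Cast one side to REAL so the division keeps the fractional part

Corrected query:
SELECT major, SUM(credits) * 1.0 / COUNT(*) AS avg_credits FROM students GROUP BY major

Result:
major     | avg_credits
----------+------------
CS        | 88         
Economics | 73         
History   | 47.5       
Physics   | 120        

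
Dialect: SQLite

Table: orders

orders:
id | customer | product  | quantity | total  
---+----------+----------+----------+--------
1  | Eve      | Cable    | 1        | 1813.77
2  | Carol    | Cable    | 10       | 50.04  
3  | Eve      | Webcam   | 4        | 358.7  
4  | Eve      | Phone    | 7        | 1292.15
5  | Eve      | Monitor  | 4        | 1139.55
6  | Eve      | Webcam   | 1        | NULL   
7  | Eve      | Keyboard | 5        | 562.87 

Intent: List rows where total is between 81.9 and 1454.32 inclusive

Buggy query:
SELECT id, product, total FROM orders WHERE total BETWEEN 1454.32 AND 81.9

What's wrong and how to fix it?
Bug: BETWEEN expects the lower bound first; with 1454.32 AND 81.9 the range is empty

Fix: Write BETWEEN 81.9 AND 1454.32

Corrected query:
SELECT id, product, total FROM orders WHERE total BETWEEN 81.9 AND 1454.32

Result:
id | product  | total  
---+----------+--------
3  | Webcam   | 358.7  
4  | Phone    | 1292.15
5  | Monitor  | 1139.55
7  | Keyboard | 562.87 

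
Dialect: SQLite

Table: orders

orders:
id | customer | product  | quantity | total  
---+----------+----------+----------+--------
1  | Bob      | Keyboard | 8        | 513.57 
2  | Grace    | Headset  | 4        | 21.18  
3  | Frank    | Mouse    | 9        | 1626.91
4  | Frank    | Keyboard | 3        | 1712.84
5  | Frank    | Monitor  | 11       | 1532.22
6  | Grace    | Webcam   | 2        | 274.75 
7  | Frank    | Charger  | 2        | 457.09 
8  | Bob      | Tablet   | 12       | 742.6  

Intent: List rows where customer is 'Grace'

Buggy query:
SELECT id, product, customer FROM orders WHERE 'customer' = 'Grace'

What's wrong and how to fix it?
Bug: 'customer' in single quotes is a string literal, not the column; the comparison is literal-vs-literal and never true

Fix: Remove the quotes around the column name (or use double quotes for an identifier)

Corrected query:
SELECT id, product, customer FROM orders WHERE customer = 'Grace'

Result:
id | product | customer
---+---------+---------
2  | Headset | Grace   
6  | Webcam  | Grace   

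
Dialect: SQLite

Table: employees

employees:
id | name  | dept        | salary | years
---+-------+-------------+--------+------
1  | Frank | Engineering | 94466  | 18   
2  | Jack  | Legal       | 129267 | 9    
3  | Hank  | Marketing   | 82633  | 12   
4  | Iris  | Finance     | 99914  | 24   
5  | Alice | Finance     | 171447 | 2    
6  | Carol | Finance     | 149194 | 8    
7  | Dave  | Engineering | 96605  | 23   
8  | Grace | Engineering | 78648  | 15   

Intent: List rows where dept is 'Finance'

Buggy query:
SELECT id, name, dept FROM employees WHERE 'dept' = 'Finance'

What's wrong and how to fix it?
Bug: 'dept' in single quotes is a string literal, not the column; the comparison is literal-vs-literal and never true

Fix: Remove the quotes around the column name (or use double quotes for an identifier)

Corrected query:
SELECT id, name, dept FROM employees WHERE dept = 'Finance'

Result:
id | name  | dept   
---+-------+--------
4  | Iris  | Finance
5  | Alice | Finance
6  | Carol | Finance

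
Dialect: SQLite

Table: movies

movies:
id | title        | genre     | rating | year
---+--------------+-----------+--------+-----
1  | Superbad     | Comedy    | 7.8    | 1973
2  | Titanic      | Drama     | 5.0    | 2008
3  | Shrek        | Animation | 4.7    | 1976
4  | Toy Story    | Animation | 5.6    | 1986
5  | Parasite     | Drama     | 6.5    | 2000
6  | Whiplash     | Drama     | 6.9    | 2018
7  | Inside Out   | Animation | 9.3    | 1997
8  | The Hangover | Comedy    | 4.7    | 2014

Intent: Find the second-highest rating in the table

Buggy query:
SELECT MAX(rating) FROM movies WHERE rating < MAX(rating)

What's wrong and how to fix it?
Bug: MAX(rating) on the right of the comparison is an aggregate-in-WHERE error

Fix: Compute the overall MAX in a subquery, then take MAX of rows below it

Corrected query:
SELECT MAX(rating) FROM movies WHERE rating < (SELECT MAX(rating) FROM movies)

Result:
MAX(rating)
-----------
7.8        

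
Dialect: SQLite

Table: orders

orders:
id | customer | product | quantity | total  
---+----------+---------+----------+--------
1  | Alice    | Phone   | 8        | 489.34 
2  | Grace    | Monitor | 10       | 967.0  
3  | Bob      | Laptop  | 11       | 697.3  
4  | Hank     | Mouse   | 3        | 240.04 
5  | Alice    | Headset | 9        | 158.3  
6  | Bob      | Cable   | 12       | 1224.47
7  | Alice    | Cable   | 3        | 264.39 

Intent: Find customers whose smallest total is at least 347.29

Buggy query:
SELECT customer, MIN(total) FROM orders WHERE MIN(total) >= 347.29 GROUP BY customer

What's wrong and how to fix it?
Bug: Aggregates like MIN are computed per group after WHERE runs

Fix: Replace WHERE with HAVING after the GROUP BY

Corrected query:
SELECT customer, MIN(total) FROM orders GROUP BY customer HAVING MIN(total) >= 347.29

Result:
customer | MIN(total)
---------+-----------
Bob      | 697.3     
Grace    | 967       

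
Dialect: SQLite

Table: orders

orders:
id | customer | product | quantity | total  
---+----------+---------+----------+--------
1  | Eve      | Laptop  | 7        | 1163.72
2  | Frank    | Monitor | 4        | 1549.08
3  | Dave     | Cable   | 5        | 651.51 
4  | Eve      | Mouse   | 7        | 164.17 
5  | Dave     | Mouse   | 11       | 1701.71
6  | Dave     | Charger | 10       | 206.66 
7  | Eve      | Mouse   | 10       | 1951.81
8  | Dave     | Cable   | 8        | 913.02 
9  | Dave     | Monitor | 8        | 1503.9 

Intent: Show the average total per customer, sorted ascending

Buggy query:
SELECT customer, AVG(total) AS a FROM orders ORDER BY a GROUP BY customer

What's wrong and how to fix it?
Bug: GROUP BY must precede ORDER BY

Fix: Reorder: SELECT … FROM … GROUP BY … ORDER BY …

Corrected query:
SELECT customer, AVG(total) AS a FROM orders GROUP BY customer ORDER BY a

Result:
customer | a          
---------+------------
Dave     | 995.36     
Eve      | 1093.233333
Frank    | 1549.08    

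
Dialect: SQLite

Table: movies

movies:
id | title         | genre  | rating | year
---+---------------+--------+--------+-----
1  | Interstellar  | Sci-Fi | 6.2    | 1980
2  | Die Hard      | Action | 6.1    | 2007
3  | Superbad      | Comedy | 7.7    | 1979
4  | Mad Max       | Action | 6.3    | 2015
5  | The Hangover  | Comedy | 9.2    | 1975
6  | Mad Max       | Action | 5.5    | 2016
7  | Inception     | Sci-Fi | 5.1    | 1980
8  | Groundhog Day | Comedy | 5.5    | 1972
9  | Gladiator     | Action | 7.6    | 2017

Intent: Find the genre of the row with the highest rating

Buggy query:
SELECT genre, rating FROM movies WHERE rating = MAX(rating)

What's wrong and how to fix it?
Bug: WHERE is evaluated per row; an aggregate over the whole table isn't defined there

Fix: Wrap MAX in a scalar subquery so WHERE compares against a single value

Corrected query:
SELECT genre, rating FROM movies WHERE rating = (SELECT MAX(rating) FROM movies)

Result:
genre  | rating
-------+-------
Comedy | 9.2   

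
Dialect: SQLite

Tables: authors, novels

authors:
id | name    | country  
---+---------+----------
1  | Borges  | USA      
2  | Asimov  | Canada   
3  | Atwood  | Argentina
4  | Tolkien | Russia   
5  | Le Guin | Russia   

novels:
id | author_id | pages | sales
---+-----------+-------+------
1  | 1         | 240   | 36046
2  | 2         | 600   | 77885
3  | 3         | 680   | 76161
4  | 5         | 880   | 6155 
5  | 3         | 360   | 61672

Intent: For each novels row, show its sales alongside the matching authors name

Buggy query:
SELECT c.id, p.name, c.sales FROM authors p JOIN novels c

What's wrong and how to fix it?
Bug: JOIN with no ON clause produces a cartesian product; every novels row pairs with every authors row

Fix: Specify the join condition linking the foreign key to the parent id

Corrected query:
SELECT c.id, p.name, c.sales FROM authors p JOIN novels c ON c.author_id = p.id

Result:
id | name    | sales
---+---------+------
1  | Borges  | 36046
2  | Asimov  | 77885
3  | Atwood  | 76161
4  | Le Guin | 6155 
5  | Atwood  | 61672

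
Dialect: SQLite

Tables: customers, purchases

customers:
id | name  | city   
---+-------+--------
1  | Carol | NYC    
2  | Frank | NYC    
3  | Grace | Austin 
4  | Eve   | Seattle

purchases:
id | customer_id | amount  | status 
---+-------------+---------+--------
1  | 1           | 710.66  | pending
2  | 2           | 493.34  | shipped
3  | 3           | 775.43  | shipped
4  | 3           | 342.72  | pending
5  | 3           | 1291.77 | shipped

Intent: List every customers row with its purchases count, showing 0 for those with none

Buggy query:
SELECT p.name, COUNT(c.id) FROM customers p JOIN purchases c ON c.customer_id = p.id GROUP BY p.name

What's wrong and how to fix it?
Bug: An inner join excludes parents with zero children

Fix: Use LEFT JOIN so parents without children still appear (COUNT(c.id) gives 0)

Corrected query:
SELECT p.name, COUNT(c.id) FROM customers p LEFT JOIN purchases c ON c.customer_id = p.id GROUP BY p.name

Result:
name  | COUNT(c.id)
------+------------
Carol | 1          
Eve   | 0          
Frank | 1          
Grace | 3          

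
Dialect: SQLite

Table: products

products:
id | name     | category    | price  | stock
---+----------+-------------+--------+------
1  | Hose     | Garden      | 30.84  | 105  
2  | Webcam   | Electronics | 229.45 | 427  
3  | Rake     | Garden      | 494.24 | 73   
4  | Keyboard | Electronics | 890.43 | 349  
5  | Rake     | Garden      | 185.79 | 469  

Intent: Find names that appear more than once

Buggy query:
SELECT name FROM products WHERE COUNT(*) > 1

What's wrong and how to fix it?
Bug: COUNT(*) is an aggregate and cannot be used in WHERE

Fix: Group first, then use HAVING for the count condition

Corrected query:
SELECT name FROM products GROUP BY name HAVING COUNT(*) > 1

Result:
name
----
Rake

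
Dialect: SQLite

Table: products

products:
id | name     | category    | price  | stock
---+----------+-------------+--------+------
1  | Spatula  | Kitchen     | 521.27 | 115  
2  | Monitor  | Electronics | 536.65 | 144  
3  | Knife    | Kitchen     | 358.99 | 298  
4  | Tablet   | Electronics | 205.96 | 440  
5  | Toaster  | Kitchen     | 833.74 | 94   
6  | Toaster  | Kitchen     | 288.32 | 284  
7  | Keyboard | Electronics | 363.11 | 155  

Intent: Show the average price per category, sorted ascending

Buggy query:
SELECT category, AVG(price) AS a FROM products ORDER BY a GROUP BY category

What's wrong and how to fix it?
Bug: GROUP BY must precede ORDER BY

Fix: Move ORDER BY to the end, after GROUP BY

Corrected query:
SELECT category, AVG(price) AS a FROM products GROUP BY category ORDER BY a

Result:
category    | a         
------------+-----------
Electronics | 368.573333
Kitchen     | 500.58    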